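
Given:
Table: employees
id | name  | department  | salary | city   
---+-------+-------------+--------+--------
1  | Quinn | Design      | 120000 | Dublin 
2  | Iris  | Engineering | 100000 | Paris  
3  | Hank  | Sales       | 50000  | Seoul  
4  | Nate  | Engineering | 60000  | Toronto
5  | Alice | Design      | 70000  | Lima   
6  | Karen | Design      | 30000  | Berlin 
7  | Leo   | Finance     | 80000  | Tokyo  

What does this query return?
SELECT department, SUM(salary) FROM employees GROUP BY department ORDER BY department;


Summing salary within each department:
  Design: 120000 + 70000 + 30000 = 220000
  Engineering: 100000 + 60000 = 160000
  Finance: 80000 = 80000
  Sales: 50000 = 50000


4 groups:
Design, 220000
Engineering, 160000
Finance, 80000
Sales, 50000


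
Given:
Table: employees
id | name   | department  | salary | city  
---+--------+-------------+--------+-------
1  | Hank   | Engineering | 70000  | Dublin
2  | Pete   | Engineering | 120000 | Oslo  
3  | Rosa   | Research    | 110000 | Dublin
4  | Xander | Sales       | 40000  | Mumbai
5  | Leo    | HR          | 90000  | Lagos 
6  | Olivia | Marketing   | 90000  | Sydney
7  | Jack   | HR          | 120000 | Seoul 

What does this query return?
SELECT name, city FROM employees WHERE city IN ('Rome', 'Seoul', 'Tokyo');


Filtering: city IN ('Rome', 'Seoul', 'Tokyo')
Matching: 1 rows

1 rows:
Jack, Seoul


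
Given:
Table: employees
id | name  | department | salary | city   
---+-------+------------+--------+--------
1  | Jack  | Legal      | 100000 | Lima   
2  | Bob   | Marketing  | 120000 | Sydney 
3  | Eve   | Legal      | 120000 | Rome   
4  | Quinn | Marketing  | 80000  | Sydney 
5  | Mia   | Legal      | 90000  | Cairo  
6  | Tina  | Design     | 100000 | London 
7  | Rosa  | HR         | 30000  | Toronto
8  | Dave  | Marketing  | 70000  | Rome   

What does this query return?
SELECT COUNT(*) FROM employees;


COUNT(*) counts all rows

8


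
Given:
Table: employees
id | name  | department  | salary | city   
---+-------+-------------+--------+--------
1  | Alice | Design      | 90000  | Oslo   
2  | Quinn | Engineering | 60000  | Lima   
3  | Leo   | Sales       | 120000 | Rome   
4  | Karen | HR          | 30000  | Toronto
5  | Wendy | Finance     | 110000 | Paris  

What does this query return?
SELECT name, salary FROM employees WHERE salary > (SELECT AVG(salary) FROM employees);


Subquery: AVG(salary) = 82000.0
Filtering: salary > 82000.0
  Alice (90000) -> MATCH
  Leo (120000) -> MATCH
  Wendy (110000) -> MATCH


3 rows:
Alice, 90000
Leo, 120000
Wendy, 110000


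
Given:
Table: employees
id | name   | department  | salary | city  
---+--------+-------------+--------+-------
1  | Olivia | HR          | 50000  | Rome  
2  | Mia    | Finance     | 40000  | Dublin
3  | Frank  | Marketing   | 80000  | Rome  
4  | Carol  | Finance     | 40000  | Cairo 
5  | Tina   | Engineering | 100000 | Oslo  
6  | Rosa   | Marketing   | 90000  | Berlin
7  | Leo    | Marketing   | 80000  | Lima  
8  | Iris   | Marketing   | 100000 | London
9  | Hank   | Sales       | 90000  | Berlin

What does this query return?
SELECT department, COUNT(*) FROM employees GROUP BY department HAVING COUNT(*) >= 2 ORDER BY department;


Groups with count >= 2:
  Finance: 2 -> PASS
  Marketing: 4 -> PASS
  Engineering: 1 -> filtered out
  HR: 1 -> filtered out
  Sales: 1 -> filtered out


2 groups:
Finance, 2
Marketing, 4


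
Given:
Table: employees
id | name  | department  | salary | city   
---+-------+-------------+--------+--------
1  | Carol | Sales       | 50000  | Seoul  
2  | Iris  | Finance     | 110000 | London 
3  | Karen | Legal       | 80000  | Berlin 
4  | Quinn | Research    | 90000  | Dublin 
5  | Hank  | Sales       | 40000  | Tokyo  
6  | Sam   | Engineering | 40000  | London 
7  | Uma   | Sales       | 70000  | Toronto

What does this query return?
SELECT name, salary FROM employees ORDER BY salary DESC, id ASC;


Sorting by salary DESC, then id ASC for ties

7 rows:
Iris, 110000
Quinn, 90000
Karen, 80000
Uma, 70000
Carol, 50000
Hank, 40000
Sam, 40000


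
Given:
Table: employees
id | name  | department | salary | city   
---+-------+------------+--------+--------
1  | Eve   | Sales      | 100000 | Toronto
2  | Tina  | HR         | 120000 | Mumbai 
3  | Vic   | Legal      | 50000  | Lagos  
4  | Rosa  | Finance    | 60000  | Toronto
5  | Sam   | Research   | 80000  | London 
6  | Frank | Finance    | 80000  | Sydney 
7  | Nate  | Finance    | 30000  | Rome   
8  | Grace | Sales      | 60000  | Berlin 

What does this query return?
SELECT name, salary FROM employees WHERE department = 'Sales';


Filtering: department = 'Sales'
Matching rows: 2

2 rows:
Eve, 100000
Grace, 60000


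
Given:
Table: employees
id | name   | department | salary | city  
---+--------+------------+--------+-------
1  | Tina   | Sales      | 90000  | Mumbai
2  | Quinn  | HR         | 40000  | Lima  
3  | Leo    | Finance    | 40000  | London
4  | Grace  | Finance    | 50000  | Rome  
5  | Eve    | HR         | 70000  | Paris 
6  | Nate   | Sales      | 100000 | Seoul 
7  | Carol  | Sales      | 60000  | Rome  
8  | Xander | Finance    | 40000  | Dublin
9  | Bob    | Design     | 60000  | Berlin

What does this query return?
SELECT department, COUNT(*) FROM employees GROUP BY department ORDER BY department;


Assigning each row to its department group:
  Tina -> Sales
  Quinn -> HR
  Leo -> Finance
  Grace -> Finance
  Eve -> HR
  Nate -> Sales
  Carol -> Sales
  Xander -> Finance
  Bob -> Design


4 groups:
Design, 1
Finance, 3
HR, 2
Sales, 3


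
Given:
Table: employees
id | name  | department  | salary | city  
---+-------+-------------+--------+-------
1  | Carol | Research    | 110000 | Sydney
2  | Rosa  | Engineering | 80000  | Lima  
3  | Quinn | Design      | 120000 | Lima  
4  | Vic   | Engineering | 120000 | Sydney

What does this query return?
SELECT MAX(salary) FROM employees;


Salaries: 110000, 80000, 120000, 120000
MAX = 120000

120000


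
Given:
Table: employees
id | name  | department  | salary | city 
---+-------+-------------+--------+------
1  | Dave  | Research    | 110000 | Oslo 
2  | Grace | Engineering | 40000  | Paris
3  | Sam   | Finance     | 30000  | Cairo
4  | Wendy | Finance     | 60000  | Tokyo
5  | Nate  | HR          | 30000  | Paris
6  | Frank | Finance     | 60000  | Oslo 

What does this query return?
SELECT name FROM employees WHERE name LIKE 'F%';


LIKE 'F%' matches names starting with 'F'
Matching: 1

1 rows:
Frank


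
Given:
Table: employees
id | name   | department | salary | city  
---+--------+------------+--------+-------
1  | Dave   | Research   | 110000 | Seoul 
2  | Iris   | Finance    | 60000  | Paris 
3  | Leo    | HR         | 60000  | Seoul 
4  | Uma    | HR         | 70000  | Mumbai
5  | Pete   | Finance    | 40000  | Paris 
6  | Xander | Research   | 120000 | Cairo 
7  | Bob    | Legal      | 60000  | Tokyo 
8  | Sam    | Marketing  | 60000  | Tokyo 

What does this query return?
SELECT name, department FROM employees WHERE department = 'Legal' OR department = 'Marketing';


Filtering: department = 'Legal' OR 'Marketing'
Matching: 2 rows

2 rows:
Bob, Legal
Sam, Marketing


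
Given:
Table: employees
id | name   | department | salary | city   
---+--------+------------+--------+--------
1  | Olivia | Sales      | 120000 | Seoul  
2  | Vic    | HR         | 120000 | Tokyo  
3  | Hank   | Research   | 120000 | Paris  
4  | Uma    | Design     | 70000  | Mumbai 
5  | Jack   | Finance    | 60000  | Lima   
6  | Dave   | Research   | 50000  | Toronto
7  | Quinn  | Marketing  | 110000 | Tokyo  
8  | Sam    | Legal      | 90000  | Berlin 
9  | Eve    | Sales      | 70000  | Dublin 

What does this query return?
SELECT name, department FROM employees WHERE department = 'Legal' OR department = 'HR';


Filtering: department = 'Legal' OR 'HR'
Matching: 2 rows

2 rows:
Vic, HR
Sam, Legal


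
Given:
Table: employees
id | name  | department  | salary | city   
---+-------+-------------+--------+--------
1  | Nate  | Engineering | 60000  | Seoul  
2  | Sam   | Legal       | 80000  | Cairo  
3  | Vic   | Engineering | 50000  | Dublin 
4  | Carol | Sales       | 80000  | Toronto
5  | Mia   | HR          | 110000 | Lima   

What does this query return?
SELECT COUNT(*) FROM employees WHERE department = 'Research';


Counting rows where department = 'Research'


0


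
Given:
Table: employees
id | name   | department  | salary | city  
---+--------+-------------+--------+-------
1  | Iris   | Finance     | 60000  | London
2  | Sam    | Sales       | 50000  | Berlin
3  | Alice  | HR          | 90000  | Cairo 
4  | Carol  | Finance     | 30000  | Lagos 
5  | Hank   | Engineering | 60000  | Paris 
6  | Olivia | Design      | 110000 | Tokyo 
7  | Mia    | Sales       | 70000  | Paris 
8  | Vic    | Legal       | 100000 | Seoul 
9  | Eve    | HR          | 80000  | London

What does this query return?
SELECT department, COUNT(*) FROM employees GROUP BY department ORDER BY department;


Assigning each row to its department group:
  Iris -> Finance
  Sam -> Sales
  Alice -> HR
  Carol -> Finance
  Hank -> Engineering
  Olivia -> Design
  Mia -> Sales
  Vic -> Legal
  Eve -> HR


6 groups:
Design, 1
Engineering, 1
Finance, 2
HR, 2
Legal, 1
Sales, 2


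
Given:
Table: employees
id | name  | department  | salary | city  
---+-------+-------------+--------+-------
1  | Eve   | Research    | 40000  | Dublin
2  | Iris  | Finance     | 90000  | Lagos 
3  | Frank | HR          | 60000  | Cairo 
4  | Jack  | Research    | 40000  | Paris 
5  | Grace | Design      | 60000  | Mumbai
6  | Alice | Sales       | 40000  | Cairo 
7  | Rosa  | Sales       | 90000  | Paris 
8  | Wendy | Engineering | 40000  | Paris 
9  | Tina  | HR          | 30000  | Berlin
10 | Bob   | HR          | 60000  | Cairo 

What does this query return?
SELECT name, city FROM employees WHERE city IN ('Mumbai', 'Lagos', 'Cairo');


Filtering: city IN ('Mumbai', 'Lagos', 'Cairo')
Matching: 5 rows

5 rows:
Iris, Lagos
Frank, Cairo
Grace, Mumbai
Alice, Cairo
Bob, Cairo


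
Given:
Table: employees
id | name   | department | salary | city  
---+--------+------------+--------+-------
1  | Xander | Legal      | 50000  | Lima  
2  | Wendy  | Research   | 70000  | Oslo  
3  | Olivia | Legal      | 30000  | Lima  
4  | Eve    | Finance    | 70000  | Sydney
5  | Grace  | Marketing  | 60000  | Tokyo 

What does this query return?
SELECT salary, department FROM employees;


Projecting columns: salary, department

5 rows:
50000, Legal
70000, Research
30000, Legal
70000, Finance
60000, Marketing


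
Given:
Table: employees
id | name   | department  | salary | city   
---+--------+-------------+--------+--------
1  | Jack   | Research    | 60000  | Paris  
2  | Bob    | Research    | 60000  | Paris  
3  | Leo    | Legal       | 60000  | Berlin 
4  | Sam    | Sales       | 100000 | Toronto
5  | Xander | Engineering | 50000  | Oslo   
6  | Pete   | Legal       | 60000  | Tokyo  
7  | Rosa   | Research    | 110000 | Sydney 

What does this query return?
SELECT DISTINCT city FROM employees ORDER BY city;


All 'city' values (row order): Paris, Paris, Berlin, Toronto, Oslo, Tokyo, Sydney
Removing duplicates leaves 6 unique value(s).

6 values:
Berlin
Oslo
Paris
Sydney
Tokyo
Toronto


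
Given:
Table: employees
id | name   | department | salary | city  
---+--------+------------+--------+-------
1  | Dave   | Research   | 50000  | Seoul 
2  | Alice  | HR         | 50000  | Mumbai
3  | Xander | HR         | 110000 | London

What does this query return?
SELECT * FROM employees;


SELECT * returns all 3 rows with all columns

3 rows:
1, Dave, Research, 50000, Seoul
2, Alice, HR, 50000, Mumbai
3, Xander, HR, 110000, London


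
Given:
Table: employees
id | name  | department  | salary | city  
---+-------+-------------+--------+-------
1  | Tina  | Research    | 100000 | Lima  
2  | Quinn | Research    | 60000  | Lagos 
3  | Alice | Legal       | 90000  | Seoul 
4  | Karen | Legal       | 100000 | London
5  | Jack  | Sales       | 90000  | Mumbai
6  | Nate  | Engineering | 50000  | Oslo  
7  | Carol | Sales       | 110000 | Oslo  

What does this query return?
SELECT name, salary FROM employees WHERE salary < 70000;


Filtering: salary < 70000
Matching: 2 rows

2 rows:
Quinn, 60000
Nate, 50000


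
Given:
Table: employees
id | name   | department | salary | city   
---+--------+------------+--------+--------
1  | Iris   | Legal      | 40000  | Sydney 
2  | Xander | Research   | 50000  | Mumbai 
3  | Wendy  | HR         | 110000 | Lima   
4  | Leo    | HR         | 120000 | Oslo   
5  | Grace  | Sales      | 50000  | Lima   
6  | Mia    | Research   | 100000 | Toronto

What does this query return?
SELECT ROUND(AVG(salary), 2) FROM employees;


SUM(salary) = 470000
COUNT = 6
ROUND(AVG, 2) = ROUND(470000 / 6, 2) = 78333.33

78333.33


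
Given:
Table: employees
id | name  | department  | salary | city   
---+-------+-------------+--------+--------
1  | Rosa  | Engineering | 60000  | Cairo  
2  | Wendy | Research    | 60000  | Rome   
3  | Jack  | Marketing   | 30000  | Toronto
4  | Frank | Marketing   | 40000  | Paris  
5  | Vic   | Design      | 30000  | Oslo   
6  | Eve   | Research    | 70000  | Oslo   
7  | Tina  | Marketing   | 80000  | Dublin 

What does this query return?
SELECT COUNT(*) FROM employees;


COUNT(*) counts all rows

7


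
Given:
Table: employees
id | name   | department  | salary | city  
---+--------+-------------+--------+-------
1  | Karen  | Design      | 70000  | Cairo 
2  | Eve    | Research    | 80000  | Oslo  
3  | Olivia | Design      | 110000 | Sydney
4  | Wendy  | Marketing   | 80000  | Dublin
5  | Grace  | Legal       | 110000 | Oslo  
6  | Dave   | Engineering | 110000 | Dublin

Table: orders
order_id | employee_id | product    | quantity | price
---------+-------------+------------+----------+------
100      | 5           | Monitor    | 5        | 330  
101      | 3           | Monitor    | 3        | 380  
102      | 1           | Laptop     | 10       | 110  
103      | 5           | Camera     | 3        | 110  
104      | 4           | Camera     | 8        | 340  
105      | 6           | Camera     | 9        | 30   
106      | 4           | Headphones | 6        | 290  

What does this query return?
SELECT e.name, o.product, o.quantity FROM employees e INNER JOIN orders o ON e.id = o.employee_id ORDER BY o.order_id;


Joining employees.id = orders.employee_id:
  employee Grace (id=5) -> order Monitor
  employee Olivia (id=3) -> order Monitor
  employee Karen (id=1) -> order Laptop
  employee Grace (id=5) -> order Camera
  employee Wendy (id=4) -> order Camera
  employee Dave (id=6) -> order Camera
  employee Wendy (id=4) -> order Headphones


7 rows:
Grace, Monitor, 5
Olivia, Monitor, 3
Karen, Laptop, 10
Grace, Camera, 3
Wendy, Camera, 8
Dave, Camera, 9
Wendy, Headphones, 6


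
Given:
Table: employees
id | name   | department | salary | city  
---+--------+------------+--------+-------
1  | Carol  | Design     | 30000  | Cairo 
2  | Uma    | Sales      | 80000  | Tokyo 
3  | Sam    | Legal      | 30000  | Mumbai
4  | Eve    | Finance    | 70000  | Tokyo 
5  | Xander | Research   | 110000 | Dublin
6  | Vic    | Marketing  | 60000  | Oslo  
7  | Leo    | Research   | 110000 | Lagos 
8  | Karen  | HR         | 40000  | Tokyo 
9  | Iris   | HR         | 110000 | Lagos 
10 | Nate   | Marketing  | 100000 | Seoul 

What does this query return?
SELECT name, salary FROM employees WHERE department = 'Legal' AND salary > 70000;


Filtering: department = 'Legal' AND salary > 70000
Matching: 0 rows

Empty result set (0 rows)


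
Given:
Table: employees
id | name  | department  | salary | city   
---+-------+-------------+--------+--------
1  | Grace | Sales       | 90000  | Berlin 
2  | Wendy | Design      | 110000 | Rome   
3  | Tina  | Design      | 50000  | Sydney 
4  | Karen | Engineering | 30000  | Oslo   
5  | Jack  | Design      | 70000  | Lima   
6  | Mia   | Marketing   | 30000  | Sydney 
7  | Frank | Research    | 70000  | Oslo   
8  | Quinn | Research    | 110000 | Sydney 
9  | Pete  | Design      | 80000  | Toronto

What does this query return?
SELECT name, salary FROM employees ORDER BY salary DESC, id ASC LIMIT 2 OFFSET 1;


Sort by salary DESC (id ASC tiebreak), then skip 1 and take 2
Rows 2 through 3

2 rows:
Quinn, 110000
Grace, 90000


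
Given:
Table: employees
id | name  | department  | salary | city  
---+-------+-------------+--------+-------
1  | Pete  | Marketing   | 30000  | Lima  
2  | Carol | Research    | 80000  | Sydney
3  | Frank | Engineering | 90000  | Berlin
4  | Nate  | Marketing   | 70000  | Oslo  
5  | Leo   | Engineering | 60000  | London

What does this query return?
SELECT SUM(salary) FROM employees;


SUM(salary) = 30000 + 80000 + 90000 + 70000 + 60000 = 330000

330000


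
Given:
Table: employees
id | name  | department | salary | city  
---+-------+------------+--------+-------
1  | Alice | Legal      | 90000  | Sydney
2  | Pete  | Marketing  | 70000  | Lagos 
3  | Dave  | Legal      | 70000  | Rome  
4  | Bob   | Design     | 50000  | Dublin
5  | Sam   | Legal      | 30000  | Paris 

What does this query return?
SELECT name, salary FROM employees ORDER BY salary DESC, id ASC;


Sorting by salary DESC, then id ASC for ties

5 rows:
Alice, 90000
Pete, 70000
Dave, 70000
Bob, 50000
Sam, 30000


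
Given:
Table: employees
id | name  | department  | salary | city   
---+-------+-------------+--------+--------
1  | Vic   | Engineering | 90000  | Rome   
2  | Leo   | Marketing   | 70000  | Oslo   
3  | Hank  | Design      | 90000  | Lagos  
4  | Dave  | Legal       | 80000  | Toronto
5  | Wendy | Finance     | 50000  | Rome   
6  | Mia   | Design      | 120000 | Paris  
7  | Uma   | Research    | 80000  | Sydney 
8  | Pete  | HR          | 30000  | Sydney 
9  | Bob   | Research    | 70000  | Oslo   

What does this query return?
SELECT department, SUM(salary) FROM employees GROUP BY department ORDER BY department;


Summing salary within each department:
  Design: 90000 + 120000 = 210000
  Engineering: 90000 = 90000
  Finance: 50000 = 50000
  HR: 30000 = 30000
  Legal: 80000 = 80000
  Marketing: 70000 = 70000
  Research: 80000 + 70000 = 150000


7 groups:
Design, 210000
Engineering, 90000
Finance, 50000
HR, 30000
Legal, 80000
Marketing, 70000
Research, 150000


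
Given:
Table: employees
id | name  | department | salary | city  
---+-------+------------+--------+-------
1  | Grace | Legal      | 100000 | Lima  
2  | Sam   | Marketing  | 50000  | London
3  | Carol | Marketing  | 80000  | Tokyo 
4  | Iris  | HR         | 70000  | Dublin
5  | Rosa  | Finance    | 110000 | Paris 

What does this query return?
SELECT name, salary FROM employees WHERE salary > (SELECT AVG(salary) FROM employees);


Subquery: AVG(salary) = 82000.0
Filtering: salary > 82000.0
  Grace (100000) -> MATCH
  Rosa (110000) -> MATCH


2 rows:
Grace, 100000
Rosa, 110000


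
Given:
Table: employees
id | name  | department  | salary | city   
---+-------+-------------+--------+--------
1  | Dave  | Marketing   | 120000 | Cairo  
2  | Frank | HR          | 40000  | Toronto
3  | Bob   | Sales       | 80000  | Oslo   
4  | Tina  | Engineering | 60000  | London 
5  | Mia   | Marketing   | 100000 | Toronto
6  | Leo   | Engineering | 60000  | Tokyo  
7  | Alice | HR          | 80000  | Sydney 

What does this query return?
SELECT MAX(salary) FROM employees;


Salaries: 120000, 40000, 80000, 60000, 100000, 60000, 80000
MAX = 120000

120000


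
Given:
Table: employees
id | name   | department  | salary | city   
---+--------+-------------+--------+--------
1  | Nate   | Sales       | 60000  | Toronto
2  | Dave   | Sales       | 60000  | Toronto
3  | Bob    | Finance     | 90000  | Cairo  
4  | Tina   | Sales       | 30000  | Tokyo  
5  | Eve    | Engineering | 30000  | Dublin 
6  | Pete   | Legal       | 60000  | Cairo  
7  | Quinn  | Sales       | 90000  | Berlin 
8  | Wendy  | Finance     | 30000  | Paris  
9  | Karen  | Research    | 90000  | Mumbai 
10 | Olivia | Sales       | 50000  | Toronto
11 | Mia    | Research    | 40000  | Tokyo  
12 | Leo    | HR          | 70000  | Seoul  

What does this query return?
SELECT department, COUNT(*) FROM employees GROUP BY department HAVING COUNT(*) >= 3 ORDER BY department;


Groups with count >= 3:
  Sales: 5 -> PASS
  Engineering: 1 -> filtered out
  Finance: 2 -> filtered out
  HR: 1 -> filtered out
  Legal: 1 -> filtered out
  Research: 2 -> filtered out


1 groups:
Sales, 5


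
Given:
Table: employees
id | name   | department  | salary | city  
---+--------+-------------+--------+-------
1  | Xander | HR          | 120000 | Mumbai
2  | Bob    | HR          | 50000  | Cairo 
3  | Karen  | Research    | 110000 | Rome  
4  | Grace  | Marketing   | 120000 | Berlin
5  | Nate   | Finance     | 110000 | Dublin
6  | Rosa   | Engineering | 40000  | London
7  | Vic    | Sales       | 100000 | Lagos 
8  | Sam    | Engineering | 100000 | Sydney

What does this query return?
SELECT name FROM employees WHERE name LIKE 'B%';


LIKE 'B%' matches names starting with 'B'
Matching: 1

1 rows:
Bob


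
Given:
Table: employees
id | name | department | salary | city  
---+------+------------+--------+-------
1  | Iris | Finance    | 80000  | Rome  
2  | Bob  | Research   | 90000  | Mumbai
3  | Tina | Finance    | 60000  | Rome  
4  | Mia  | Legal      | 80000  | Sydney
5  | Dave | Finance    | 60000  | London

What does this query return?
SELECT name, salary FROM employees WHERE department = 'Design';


Filtering: department = 'Design'
Matching rows: 0

Empty result set (0 rows)


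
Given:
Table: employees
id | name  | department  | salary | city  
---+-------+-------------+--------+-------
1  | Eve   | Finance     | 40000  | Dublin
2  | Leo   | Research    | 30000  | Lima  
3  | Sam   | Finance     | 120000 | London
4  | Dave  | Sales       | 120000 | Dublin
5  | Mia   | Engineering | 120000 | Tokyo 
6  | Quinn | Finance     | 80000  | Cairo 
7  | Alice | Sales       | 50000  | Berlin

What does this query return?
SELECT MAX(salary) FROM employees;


Salaries: 40000, 30000, 120000, 120000, 120000, 80000, 50000
MAX = 120000

120000


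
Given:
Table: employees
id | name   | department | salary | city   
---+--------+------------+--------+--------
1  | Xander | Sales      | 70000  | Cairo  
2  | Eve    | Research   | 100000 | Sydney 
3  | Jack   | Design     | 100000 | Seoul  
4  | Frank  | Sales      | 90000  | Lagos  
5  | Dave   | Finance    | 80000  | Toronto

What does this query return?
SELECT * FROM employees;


SELECT * returns all 5 rows with all columns

5 rows:
1, Xander, Sales, 70000, Cairo
2, Eve, Research, 100000, Sydney
3, Jack, Design, 100000, Seoul
4, Frank, Sales, 90000, Lagos
5, Dave, Finance, 80000, Toronto


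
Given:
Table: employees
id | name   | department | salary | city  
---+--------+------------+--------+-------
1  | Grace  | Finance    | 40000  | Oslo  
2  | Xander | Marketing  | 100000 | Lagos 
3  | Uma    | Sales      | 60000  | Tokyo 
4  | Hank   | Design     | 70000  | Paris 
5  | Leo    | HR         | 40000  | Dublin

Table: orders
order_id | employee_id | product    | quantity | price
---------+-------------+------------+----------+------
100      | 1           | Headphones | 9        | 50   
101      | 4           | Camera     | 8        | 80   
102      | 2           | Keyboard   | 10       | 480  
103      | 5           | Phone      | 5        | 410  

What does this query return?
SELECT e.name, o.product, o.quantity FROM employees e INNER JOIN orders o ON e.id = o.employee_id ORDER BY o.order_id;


Joining employees.id = orders.employee_id:
  employee Grace (id=1) -> order Headphones
  employee Hank (id=4) -> order Camera
  employee Xander (id=2) -> order Keyboard
  employee Leo (id=5) -> order Phone


4 rows:
Grace, Headphones, 9
Hank, Camera, 8
Xander, Keyboard, 10
Leo, Phone, 5


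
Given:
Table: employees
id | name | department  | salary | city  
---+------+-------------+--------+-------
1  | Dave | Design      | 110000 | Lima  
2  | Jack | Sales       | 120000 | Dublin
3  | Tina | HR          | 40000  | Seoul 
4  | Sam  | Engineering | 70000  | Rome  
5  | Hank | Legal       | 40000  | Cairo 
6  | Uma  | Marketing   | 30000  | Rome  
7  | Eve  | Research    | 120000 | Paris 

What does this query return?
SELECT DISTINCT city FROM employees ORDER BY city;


All 'city' values (row order): Lima, Dublin, Seoul, Rome, Cairo, Rome, Paris
Removing duplicates leaves 6 unique value(s).

6 values:
Cairo
Dublin
Lima
Paris
Rome
Seoul


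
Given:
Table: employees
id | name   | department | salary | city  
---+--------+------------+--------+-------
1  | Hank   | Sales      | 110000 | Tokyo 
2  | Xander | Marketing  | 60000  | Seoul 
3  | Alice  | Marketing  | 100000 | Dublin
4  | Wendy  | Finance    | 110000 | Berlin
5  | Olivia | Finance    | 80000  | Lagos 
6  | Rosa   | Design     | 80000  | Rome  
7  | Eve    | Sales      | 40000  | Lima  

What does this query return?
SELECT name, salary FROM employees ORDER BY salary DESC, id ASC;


Sorting by salary DESC, then id ASC for ties

7 rows:
Hank, 110000
Wendy, 110000
Alice, 100000
Olivia, 80000
Rosa, 80000
Xander, 60000
Eve, 40000


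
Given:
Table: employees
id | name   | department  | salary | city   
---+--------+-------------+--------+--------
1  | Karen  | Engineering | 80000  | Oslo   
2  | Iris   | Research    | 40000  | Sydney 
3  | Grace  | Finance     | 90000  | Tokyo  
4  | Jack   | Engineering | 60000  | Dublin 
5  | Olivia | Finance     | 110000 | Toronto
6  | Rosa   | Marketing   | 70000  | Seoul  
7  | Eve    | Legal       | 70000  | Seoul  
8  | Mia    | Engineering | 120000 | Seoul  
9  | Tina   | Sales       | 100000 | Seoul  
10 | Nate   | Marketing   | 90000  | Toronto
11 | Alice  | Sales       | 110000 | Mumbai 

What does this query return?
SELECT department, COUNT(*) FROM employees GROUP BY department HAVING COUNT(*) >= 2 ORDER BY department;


Groups with count >= 2:
  Engineering: 3 -> PASS
  Finance: 2 -> PASS
  Marketing: 2 -> PASS
  Sales: 2 -> PASS
  Legal: 1 -> filtered out
  Research: 1 -> filtered out


4 groups:
Engineering, 3
Finance, 2
Marketing, 2
Sales, 2


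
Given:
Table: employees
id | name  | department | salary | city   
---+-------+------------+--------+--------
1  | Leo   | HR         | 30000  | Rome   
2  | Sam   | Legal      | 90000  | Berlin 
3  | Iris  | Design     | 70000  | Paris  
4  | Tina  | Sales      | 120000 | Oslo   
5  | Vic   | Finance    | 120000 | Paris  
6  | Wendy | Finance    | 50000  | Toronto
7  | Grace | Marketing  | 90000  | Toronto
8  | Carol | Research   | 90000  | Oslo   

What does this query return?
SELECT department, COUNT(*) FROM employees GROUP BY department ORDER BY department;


Assigning each row to its department group:
  Leo -> HR
  Sam -> Legal
  Iris -> Design
  Tina -> Sales
  Vic -> Finance
  Wendy -> Finance
  Grace -> Marketing
  Carol -> Research


7 groups:
Design, 1
Finance, 2
HR, 1
Legal, 1
Marketing, 1
Research, 1
Sales, 1


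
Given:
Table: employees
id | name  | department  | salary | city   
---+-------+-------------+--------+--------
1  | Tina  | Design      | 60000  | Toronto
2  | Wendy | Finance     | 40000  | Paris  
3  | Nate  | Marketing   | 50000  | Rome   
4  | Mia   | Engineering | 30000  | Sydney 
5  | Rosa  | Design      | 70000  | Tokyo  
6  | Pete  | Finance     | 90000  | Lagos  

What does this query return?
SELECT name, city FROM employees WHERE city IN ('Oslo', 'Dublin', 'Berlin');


Filtering: city IN ('Oslo', 'Dublin', 'Berlin')
Matching: 0 rows

Empty result set (0 rows)


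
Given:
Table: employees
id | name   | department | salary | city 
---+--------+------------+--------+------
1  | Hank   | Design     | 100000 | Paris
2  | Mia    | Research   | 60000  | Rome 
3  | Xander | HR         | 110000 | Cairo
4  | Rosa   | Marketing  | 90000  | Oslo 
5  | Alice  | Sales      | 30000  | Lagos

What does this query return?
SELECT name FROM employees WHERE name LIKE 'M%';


LIKE 'M%' matches names starting with 'M'
Matching: 1

1 rows:
Mia


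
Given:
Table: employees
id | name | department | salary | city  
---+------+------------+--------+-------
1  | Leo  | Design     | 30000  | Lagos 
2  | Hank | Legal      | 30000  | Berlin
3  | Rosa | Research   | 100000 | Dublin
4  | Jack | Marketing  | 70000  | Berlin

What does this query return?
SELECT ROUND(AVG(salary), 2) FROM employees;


SUM(salary) = 230000
COUNT = 4
ROUND(AVG, 2) = ROUND(230000 / 4, 2) = 57500.0

57500.0


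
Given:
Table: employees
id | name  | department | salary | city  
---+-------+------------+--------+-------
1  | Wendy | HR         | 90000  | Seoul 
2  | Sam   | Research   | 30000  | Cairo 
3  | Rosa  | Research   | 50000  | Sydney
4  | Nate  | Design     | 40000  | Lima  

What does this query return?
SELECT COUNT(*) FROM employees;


COUNT(*) counts all rows

4


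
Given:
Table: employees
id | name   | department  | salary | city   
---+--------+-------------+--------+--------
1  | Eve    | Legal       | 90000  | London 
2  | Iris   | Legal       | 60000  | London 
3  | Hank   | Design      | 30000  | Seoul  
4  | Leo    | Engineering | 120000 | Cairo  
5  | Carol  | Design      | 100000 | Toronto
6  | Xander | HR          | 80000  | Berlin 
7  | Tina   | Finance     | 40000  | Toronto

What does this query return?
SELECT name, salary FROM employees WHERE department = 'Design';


Filtering: department = 'Design'
Matching rows: 2

2 rows:
Hank, 30000
Carol, 100000


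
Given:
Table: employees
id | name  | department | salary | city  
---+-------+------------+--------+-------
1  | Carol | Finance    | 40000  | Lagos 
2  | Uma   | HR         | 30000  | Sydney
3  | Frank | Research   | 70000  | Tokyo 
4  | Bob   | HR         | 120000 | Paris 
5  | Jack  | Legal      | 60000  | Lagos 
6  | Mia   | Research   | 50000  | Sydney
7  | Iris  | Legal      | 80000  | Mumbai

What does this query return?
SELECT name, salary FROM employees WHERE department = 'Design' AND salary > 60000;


Filtering: department = 'Design' AND salary > 60000
Matching: 0 rows

Empty result set (0 rows)


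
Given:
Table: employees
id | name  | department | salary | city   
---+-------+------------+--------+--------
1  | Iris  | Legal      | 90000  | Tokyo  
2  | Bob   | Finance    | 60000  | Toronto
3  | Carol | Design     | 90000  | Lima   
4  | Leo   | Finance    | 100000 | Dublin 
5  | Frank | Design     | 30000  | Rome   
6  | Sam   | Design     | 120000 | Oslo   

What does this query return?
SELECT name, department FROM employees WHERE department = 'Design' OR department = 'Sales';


Filtering: department = 'Design' OR 'Sales'
Matching: 3 rows

3 rows:
Carol, Design
Frank, Design
Sam, Design


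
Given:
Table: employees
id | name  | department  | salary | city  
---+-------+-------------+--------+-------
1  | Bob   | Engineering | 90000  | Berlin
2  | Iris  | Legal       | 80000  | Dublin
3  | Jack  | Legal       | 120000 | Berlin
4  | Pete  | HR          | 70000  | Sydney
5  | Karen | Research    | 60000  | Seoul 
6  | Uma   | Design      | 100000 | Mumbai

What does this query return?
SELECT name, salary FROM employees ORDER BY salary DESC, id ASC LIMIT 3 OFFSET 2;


Sort by salary DESC (id ASC tiebreak), then skip 2 and take 3
Rows 3 through 5

3 rows:
Bob, 90000
Iris, 80000
Pete, 70000


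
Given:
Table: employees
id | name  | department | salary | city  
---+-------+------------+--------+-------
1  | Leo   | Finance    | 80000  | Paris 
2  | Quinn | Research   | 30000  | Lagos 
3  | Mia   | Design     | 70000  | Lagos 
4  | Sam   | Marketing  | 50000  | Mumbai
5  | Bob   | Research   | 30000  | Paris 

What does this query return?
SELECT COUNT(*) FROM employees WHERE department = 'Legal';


Counting rows where department = 'Legal'


0


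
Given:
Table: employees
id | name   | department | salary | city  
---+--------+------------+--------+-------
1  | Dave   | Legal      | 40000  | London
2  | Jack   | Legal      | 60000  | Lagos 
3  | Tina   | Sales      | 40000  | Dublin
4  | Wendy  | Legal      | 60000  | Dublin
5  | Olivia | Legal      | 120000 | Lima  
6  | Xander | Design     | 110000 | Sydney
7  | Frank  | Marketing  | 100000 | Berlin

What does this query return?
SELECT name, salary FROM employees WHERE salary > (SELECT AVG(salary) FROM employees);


Subquery: AVG(salary) = 75714.29
Filtering: salary > 75714.29
  Olivia (120000) -> MATCH
  Xander (110000) -> MATCH
  Frank (100000) -> MATCH


3 rows:
Olivia, 120000
Xander, 110000
Frank, 100000


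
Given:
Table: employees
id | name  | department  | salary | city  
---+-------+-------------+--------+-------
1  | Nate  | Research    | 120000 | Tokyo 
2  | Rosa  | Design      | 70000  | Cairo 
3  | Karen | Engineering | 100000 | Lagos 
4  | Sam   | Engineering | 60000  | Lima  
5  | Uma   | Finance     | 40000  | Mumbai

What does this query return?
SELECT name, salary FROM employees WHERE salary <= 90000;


Filtering: salary <= 90000
Matching: 3 rows

3 rows:
Rosa, 70000
Sam, 60000
Uma, 40000


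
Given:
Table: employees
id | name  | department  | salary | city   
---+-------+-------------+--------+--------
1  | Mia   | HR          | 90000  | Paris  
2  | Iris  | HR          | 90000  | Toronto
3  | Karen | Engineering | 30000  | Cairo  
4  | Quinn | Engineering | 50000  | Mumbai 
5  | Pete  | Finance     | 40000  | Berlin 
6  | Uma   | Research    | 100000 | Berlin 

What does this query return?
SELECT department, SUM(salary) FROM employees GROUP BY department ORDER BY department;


Summing salary within each department:
  Engineering: 30000 + 50000 = 80000
  Finance: 40000 = 40000
  HR: 90000 + 90000 = 180000
  Research: 100000 = 100000


4 groups:
Engineering, 80000
Finance, 40000
HR, 180000
Research, 100000


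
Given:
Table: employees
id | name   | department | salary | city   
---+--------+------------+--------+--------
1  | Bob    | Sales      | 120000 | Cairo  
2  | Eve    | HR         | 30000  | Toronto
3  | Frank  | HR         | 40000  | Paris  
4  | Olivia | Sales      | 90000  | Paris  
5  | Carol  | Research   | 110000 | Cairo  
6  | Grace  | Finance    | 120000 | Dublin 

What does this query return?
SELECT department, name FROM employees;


Projecting columns: department, name

6 rows:
Sales, Bob
HR, Eve
HR, Frank
Sales, Olivia
Research, Carol
Finance, Grace


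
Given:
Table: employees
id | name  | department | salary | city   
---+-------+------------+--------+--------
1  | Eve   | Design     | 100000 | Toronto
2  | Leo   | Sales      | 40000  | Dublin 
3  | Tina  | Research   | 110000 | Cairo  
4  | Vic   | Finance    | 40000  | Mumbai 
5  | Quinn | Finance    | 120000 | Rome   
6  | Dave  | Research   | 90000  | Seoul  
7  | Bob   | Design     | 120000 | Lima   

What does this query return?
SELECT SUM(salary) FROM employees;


SUM(salary) = 100000 + 40000 + 110000 + 40000 + 120000 + 90000 + 120000 = 620000

620000


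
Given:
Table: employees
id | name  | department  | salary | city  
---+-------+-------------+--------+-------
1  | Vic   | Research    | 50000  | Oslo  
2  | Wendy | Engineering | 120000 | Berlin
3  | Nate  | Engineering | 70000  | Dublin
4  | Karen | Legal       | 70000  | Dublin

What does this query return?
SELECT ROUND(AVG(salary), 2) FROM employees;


SUM(salary) = 310000
COUNT = 4
ROUND(AVG, 2) = ROUND(310000 / 4, 2) = 77500.0

77500.0


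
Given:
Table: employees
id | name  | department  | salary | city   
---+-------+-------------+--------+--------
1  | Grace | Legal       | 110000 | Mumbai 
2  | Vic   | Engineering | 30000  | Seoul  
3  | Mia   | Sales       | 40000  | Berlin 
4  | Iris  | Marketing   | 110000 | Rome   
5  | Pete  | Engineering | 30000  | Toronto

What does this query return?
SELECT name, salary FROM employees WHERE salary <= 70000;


Filtering: salary <= 70000
Matching: 3 rows

3 rows:
Vic, 30000
Mia, 40000
Pete, 30000


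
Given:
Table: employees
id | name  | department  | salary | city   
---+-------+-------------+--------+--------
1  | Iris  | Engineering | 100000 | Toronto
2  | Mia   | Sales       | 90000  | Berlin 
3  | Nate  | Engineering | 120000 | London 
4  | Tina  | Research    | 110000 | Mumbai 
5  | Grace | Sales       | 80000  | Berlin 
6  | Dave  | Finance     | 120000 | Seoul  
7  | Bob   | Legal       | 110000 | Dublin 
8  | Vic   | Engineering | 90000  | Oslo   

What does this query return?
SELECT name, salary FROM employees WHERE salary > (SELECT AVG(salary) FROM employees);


Subquery: AVG(salary) = 102500.0
Filtering: salary > 102500.0
  Nate (120000) -> MATCH
  Tina (110000) -> MATCH
  Dave (120000) -> MATCH
  Bob (110000) -> MATCH


4 rows:
Nate, 120000
Tina, 110000
Dave, 120000
Bob, 110000


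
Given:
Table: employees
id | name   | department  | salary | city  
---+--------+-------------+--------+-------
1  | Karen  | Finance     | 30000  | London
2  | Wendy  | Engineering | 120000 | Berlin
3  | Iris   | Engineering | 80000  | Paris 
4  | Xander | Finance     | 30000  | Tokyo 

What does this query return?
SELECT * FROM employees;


SELECT * returns all 4 rows with all columns

4 rows:
1, Karen, Finance, 30000, London
2, Wendy, Engineering, 120000, Berlin
3, Iris, Engineering, 80000, Paris
4, Xander, Finance, 30000, Tokyo


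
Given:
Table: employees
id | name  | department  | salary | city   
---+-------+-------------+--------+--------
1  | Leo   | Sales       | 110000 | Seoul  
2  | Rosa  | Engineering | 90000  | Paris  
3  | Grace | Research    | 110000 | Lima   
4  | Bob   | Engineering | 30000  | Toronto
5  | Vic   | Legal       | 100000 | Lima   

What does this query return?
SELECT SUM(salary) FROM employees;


SUM(salary) = 110000 + 90000 + 110000 + 30000 + 100000 = 440000

440000


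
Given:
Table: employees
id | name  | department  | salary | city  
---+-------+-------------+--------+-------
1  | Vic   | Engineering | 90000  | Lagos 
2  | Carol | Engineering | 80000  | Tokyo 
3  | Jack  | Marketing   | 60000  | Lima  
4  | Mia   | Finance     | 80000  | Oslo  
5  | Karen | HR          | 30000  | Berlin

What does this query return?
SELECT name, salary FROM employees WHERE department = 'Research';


Filtering: department = 'Research'
Matching rows: 0

Empty result set (0 rows)


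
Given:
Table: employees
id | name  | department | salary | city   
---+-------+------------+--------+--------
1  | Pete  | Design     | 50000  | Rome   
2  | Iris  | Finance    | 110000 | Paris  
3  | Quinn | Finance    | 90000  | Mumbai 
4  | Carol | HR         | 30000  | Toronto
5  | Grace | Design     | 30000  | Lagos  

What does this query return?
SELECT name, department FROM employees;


Projecting columns: name, department

5 rows:
Pete, Design
Iris, Finance
Quinn, Finance
Carol, HR
Grace, Design


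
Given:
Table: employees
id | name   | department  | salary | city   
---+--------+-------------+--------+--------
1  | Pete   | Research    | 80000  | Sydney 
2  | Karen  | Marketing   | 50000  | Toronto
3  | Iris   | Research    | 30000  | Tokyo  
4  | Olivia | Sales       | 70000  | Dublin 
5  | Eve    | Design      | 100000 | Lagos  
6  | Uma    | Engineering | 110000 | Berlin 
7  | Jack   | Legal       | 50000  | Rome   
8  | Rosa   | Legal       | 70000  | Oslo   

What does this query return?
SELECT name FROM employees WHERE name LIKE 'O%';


LIKE 'O%' matches names starting with 'O'
Matching: 1

1 rows:
Olivia


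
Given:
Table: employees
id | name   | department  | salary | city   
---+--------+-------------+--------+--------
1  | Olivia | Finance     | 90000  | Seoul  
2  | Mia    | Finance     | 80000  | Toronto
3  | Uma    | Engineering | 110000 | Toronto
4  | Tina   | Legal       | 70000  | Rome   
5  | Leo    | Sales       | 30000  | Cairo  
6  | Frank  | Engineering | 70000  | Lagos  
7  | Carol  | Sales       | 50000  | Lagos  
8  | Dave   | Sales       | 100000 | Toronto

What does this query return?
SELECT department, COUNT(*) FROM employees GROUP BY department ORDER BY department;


Assigning each row to its department group:
  Olivia -> Finance
  Mia -> Finance
  Uma -> Engineering
  Tina -> Legal
  Leo -> Sales
  Frank -> Engineering
  Carol -> Sales
  Dave -> Sales


4 groups:
Engineering, 2
Finance, 2
Legal, 1
Sales, 3
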